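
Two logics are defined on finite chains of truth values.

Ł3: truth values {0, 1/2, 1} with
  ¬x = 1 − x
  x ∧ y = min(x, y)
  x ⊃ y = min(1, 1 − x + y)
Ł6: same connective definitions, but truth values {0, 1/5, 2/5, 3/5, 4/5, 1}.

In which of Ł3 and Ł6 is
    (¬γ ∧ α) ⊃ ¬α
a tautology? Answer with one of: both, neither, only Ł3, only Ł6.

neither

In Ł3: at α = 1, γ = 0 the value is 0 — not a tautology.
In Ł6: at α = 3/5, γ = 0 the value is 4/5 — not a tautology.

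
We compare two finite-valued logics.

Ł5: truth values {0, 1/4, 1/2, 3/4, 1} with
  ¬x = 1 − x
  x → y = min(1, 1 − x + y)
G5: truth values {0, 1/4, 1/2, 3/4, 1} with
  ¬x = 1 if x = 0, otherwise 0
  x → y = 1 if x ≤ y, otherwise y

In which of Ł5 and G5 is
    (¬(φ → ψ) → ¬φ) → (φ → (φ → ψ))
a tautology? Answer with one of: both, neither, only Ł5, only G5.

In Ł5: every assignment gives 1 — tautology.
In G5: at φ = 1/2, ψ = 1/4 the value is 1/4 — not a tautology.

only Ł5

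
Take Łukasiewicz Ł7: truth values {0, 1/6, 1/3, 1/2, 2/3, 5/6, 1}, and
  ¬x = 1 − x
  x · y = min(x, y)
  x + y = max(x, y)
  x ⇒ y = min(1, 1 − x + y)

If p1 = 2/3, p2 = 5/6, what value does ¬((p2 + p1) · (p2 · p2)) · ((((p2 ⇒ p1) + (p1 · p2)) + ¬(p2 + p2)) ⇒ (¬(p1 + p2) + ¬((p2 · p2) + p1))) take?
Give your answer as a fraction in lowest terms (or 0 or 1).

1/6

p2 + p1 = 5/6 + 2/3 = 5/6
p2 · p2 = 5/6 · 5/6 = 5/6
(p2 + p1) · (p2 · p2) = 5/6 · 5/6 = 5/6
¬((p2 + p1) · (p2 · p2)) = ¬5/6 = 1/6
p2 ⇒ p1 = 5/6 ⇒ 2/3 = 5/6
p1 · p2 = 2/3 · 5/6 = 2/3
(p2 ⇒ p1) + (p1 · p2) = 5/6 + 2/3 = 5/6
p2 + p2 = 5/6 + 5/6 = 5/6
¬(p2 + p2) = ¬5/6 = 1/6
((p2 ⇒ p1) + (p1 · p2)) + ¬(p2 + p2) = 5/6 + 1/6 = 5/6
p1 + p2 = 2/3 + 5/6 = 5/6
¬(p1 + p2) = ¬5/6 = 1/6
p2 · p2 = 5/6 · 5/6 = 5/6
(p2 · p2) + p1 = 5/6 + 2/3 = 5/6
¬((p2 · p2) + p1) = ¬5/6 = 1/6
¬(p1 + p2) + ¬((p2 · p2) + p1) = 1/6 + 1/6 = 1/6
(((p2 ⇒ p1) + (p1 · p2)) + ¬(p2 + p2)) ⇒ (¬(p1 + p2) + ¬((p2 · p2) + p1)) = 5/6 ⇒ 1/6 = 1/3
¬((p2 + p1) · (p2 · p2)) · ((((p2 ⇒ p1) + (p1 · p2)) + ¬(p2 + p2)) ⇒ (¬(p1 + p2) + ¬((p2 · p2) + p1))) = 1/6 · 1/3 = 1/6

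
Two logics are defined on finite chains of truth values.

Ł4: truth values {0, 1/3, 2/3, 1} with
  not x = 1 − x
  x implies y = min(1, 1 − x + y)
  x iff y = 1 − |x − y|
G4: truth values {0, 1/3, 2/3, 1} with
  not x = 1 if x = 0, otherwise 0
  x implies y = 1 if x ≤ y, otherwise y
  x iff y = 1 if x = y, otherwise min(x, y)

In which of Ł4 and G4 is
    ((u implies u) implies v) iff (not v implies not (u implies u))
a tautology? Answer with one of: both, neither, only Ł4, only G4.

In Ł4: every assignment gives 1 — tautology.
In G4: at u = 0, v = 1/3 the value is 1/3 — not a tautology.

only Ł4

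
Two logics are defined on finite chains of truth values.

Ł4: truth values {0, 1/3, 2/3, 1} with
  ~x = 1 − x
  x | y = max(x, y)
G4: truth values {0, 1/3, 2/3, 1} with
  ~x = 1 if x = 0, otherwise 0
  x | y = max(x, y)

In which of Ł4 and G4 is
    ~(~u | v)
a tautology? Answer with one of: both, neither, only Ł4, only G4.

neither

In Ł4: at u = 0, v = 0 the value is 0 — not a tautology.
In G4: at u = 0, v = 0 the value is 0 — not a tautology.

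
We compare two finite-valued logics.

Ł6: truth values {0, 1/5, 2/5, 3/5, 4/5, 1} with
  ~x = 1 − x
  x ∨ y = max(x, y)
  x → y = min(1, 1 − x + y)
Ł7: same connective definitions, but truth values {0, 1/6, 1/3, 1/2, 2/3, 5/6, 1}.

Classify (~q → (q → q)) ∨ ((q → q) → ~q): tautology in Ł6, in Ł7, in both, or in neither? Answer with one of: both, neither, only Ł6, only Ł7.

both

In Ł6: every assignment gives 1 — tautology.
In Ł7: every assignment gives 1 — tautology.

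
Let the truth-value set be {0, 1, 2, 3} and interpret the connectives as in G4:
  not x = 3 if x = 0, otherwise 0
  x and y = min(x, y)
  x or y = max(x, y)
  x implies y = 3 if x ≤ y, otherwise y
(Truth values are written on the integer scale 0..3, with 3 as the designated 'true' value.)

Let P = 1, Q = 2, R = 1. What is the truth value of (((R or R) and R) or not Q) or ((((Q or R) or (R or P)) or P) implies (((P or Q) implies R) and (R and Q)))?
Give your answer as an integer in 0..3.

1

R or R = 1 or 1 = 1
(R or R) and R = 1 and 1 = 1
not Q = not 2 = 0
((R or R) and R) or not Q = 1 or 0 = 1
Q or R = 2 or 1 = 2
R or P = 1 or 1 = 1
(Q or R) or (R or P) = 2 or 1 = 2
((Q or R) or (R or P)) or P = 2 or 1 = 2
P or Q = 1 or 2 = 2
(P or Q) implies R = 2 implies 1 = 1
R and Q = 1 and 2 = 1
((P or Q) implies R) and (R and Q) = 1 and 1 = 1
(((Q or R) or (R or P)) or P) implies (((P or Q) implies R) and (R and Q)) = 2 implies 1 = 1
(((R or R) and R) or not Q) or ((((Q or R) or (R or P)) or P) implies (((P or Q) implies R) and (R and Q))) = 1 or 1 = 1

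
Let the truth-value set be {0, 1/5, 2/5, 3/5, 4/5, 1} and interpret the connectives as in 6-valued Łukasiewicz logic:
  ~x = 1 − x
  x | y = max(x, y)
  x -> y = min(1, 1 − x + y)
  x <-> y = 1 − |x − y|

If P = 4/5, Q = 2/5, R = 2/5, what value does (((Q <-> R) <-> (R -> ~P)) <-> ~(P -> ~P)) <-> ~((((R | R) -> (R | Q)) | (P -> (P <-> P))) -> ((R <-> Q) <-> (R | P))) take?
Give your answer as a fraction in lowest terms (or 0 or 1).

Q <-> R = 2/5 <-> 2/5 = 1
~P = ~4/5 = 1/5
R -> ~P = 2/5 -> 1/5 = 4/5
(Q <-> R) <-> (R -> ~P) = 1 <-> 4/5 = 4/5
~P = ~4/5 = 1/5
P -> ~P = 4/5 -> 1/5 = 2/5
~(P -> ~P) = ~2/5 = 3/5
((Q <-> R) <-> (R -> ~P)) <-> ~(P -> ~P) = 4/5 <-> 3/5 = 4/5
R | R = 2/5 | 2/5 = 2/5
R | Q = 2/5 | 2/5 = 2/5
(R | R) -> (R | Q) = 2/5 -> 2/5 = 1
P <-> P = 4/5 <-> 4/5 = 1
P -> (P <-> P) = 4/5 -> 1 = 1
((R | R) -> (R | Q)) | (P -> (P <-> P)) = 1 | 1 = 1
R <-> Q = 2/5 <-> 2/5 = 1
R | P = 2/5 | 4/5 = 4/5
(R <-> Q) <-> (R | P) = 1 <-> 4/5 = 4/5
(((R | R) -> (R | Q)) | (P -> (P <-> P))) -> ((R <-> Q) <-> (R | P)) = 1 -> 4/5 = 4/5
~((((R | R) -> (R | Q)) | (P -> (P <-> P))) -> ((R <-> Q) <-> (R | P))) = ~4/5 = 1/5
(((Q <-> R) <-> (R -> ~P)) <-> ~(P -> ~P)) <-> ~((((R | R) -> (R | Q)) | (P -> (P <-> P))) -> ((R <-> Q) <-> (R | P))) = 4/5 <-> 1/5 = 2/5

2/5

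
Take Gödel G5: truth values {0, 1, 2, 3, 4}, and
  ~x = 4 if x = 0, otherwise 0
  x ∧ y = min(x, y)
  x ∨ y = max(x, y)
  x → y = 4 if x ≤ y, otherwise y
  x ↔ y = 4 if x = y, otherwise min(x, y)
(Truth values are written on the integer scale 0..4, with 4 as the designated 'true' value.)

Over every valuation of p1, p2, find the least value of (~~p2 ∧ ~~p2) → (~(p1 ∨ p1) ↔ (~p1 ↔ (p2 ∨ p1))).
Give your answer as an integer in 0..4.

1

Take p1 = 0, p2 = 1:
~p2 = ~1 = 0
~~p2 = ~0 = 4
~p2 = ~1 = 0
~~p2 = ~0 = 4
~~p2 ∧ ~~p2 = 4 ∧ 4 = 4
p1 ∨ p1 = 0 ∨ 0 = 0
~(p1 ∨ p1) = ~0 = 4
~p1 = ~0 = 4
p2 ∨ p1 = 1 ∨ 0 = 1
~p1 ↔ (p2 ∨ p1) = 4 ↔ 1 = 1
~(p1 ∨ p1) ↔ (~p1 ↔ (p2 ∨ p1)) = 4 ↔ 1 = 1
(~~p2 ∧ ~~p2) → (~(p1 ∨ p1) ↔ (~p1 ↔ (p2 ∨ p1))) = 4 → 1 = 1
No assignment yields a value below 1, so this is the minimum.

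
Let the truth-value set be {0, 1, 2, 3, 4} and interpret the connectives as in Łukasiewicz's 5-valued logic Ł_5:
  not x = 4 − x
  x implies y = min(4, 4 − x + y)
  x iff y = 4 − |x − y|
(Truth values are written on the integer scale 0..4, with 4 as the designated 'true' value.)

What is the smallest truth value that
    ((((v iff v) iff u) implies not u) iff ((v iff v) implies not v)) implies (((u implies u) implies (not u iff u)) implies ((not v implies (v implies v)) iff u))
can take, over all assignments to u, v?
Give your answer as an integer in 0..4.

Take u = 2, v = 0:
v iff v = 0 iff 0 = 4
(v iff v) iff u = 4 iff 2 = 2
not u = not 2 = 2
((v iff v) iff u) implies not u = 2 implies 2 = 4
v iff v = 0 iff 0 = 4
not v = not 0 = 4
(v iff v) implies not v = 4 implies 4 = 4
(((v iff v) iff u) implies not u) iff ((v iff v) implies not v) = 4 iff 4 = 4
u implies u = 2 implies 2 = 4
not u = not 2 = 2
not u iff u = 2 iff 2 = 4
(u implies u) implies (not u iff u) = 4 implies 4 = 4
not v = not 0 = 4
v implies v = 0 implies 0 = 4
not v implies (v implies v) = 4 implies 4 = 4
(not v implies (v implies v)) iff u = 4 iff 2 = 2
((u implies u) implies (not u iff u)) implies ((not v implies (v implies v)) iff u) = 4 implies 2 = 2
((((v iff v) iff u) implies not u) iff ((v iff v) implies not v)) implies (((u implies u) implies (not u iff u)) implies ((not v implies (v implies v)) iff u)) = 4 implies 2 = 2
No assignment yields a value below 2, so this is the minimum.

2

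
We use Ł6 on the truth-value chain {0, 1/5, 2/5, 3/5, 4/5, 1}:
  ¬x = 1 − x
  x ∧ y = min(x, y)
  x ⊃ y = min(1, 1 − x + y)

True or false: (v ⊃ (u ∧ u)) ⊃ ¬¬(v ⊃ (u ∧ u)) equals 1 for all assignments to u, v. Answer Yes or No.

Yes

At u = 1/5, v = 2/5, for instance:
u ∧ u = 1/5 ∧ 1/5 = 1/5
v ⊃ (u ∧ u) = 2/5 ⊃ 1/5 = 4/5
¬(v ⊃ (u ∧ u)) = ¬4/5 = 1/5
¬¬(v ⊃ (u ∧ u)) = ¬1/5 = 4/5
(v ⊃ (u ∧ u)) ⊃ ¬¬(v ⊃ (u ∧ u)) = 4/5 ⊃ 4/5 = 1
and checking the remaining 35 assignments likewise gives ≥ 1 in every case.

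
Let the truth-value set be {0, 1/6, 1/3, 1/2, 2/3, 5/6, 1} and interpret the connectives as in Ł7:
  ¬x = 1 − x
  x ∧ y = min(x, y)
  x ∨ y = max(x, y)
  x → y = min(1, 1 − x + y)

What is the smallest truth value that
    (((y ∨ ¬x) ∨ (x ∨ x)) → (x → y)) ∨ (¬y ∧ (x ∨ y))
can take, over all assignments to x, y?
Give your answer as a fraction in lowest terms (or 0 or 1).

Take x = 1, y = 1/2:
¬x = ¬1 = 0
y ∨ ¬x = 1/2 ∨ 0 = 1/2
x ∨ x = 1 ∨ 1 = 1
(y ∨ ¬x) ∨ (x ∨ x) = 1/2 ∨ 1 = 1
x → y = 1 → 1/2 = 1/2
((y ∨ ¬x) ∨ (x ∨ x)) → (x → y) = 1 → 1/2 = 1/2
¬y = ¬1/2 = 1/2
x ∨ y = 1 ∨ 1/2 = 1
¬y ∧ (x ∨ y) = 1/2 ∧ 1 = 1/2
(((y ∨ ¬x) ∨ (x ∨ x)) → (x → y)) ∨ (¬y ∧ (x ∨ y)) = 1/2 ∨ 1/2 = 1/2
No assignment yields a value below 1/2, so this is the minimum.

1/2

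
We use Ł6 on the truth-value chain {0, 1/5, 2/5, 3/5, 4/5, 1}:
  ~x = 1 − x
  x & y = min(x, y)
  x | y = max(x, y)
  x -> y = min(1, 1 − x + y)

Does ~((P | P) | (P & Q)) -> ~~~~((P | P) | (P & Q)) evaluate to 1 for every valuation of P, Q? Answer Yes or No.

Counterexample: take P = 0, Q = 0.
P | P = 0 | 0 = 0
P & Q = 0 & 0 = 0
(P | P) | (P & Q) = 0 | 0 = 0
~((P | P) | (P & Q)) = ~0 = 1
P | P = 0 | 0 = 0
P & Q = 0 & 0 = 0
(P | P) | (P & Q) = 0 | 0 = 0
~((P | P) | (P & Q)) = ~0 = 1
~~((P | P) | (P & Q)) = ~1 = 0
~~~((P | P) | (P & Q)) = ~0 = 1
~~~~((P | P) | (P & Q)) = ~1 = 0
~((P | P) | (P & Q)) -> ~~~~((P | P) | (P & Q)) = 1 -> 0 = 0
This gives 0 ≠ 1.

No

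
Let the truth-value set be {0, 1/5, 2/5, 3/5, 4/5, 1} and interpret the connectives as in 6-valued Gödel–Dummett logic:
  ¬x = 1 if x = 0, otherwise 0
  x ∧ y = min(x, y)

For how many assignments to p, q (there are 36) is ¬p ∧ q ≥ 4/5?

2

value 1: 1 assignment (counts)
value 4/5: 1 assignment (counts)
value 3/5: 1 assignment
value 2/5: 1 assignment
value 1/5: 1 assignment
value 0: 31 assignments
So 2 of the 36 assignments meet the threshold.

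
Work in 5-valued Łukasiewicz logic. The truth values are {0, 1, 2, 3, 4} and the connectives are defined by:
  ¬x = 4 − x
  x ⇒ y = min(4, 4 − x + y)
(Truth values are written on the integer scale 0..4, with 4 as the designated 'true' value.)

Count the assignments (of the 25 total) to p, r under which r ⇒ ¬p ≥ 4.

15

value 4: 15 assignments (counts)
value 3: 4 assignments
value 2: 3 assignments
value 1: 2 assignments
value 0: 1 assignment
So 15 of the 25 assignments meet the threshold.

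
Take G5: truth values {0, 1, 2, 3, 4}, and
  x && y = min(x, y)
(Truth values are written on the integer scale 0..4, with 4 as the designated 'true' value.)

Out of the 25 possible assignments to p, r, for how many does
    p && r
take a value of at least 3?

4

value 4: 1 assignment (counts)
value 3: 3 assignments (counts)
value 2: 5 assignments
value 1: 7 assignments
value 0: 9 assignments
So 4 of the 25 assignments meet the threshold.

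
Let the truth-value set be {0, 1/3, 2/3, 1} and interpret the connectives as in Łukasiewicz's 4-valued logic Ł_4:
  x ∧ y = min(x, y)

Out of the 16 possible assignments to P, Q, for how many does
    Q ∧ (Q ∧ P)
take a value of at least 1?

1

P = 0, Q = 0 ↦ 0  <
P = 0, Q = 1/3 ↦ 0  <
P = 0, Q = 2/3 ↦ 0  <
P = 0, Q = 1 ↦ 0  <
P = 1/3, Q = 0 ↦ 0  <
P = 1/3, Q = 1/3 ↦ 1/3  <
P = 1/3, Q = 2/3 ↦ 1/3  <
P = 1/3, Q = 1 ↦ 1/3  <
P = 2/3, Q = 0 ↦ 0  <
P = 2/3, Q = 1/3 ↦ 1/3  <
P = 2/3, Q = 2/3 ↦ 2/3  <
P = 2/3, Q = 1 ↦ 2/3  <
P = 1, Q = 0 ↦ 0  <
P = 1, Q = 1/3 ↦ 1/3  <
P = 1, Q = 2/3 ↦ 2/3  <
P = 1, Q = 1 ↦ 1  ≥
So 1 of the 16 assignments meets the threshold.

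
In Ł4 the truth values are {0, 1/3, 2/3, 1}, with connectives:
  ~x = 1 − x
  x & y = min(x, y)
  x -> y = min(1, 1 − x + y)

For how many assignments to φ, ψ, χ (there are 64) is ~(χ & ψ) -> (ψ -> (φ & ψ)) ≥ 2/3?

60

value 1: 54 assignments (counts)
value 2/3: 6 assignments (counts)
value 1/3: 3 assignments
value 0: 1 assignment
So 60 of the 64 assignments meet the threshold.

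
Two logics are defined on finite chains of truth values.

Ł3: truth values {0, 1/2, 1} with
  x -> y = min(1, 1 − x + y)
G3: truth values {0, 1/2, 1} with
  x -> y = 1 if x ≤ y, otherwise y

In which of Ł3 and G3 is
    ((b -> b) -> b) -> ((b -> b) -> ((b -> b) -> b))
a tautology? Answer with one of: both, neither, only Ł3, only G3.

In Ł3: every assignment gives 1 — tautology.
In G3: every assignment gives 1 — tautology.

both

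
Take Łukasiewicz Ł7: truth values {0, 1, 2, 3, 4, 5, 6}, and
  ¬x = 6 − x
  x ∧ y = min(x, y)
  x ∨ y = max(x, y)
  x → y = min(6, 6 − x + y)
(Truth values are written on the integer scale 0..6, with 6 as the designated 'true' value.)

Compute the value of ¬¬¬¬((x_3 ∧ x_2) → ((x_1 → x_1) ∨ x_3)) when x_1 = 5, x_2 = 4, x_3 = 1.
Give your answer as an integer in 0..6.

6

x_3 ∧ x_2 = 1 ∧ 4 = 1
x_1 → x_1 = 5 → 5 = 6
(x_1 → x_1) ∨ x_3 = 6 ∨ 1 = 6
(x_3 ∧ x_2) → ((x_1 → x_1) ∨ x_3) = 1 → 6 = 6
¬((x_3 ∧ x_2) → ((x_1 → x_1) ∨ x_3)) = ¬6 = 0
¬¬((x_3 ∧ x_2) → ((x_1 → x_1) ∨ x_3)) = ¬0 = 6
¬¬¬((x_3 ∧ x_2) → ((x_1 → x_1) ∨ x_3)) = ¬6 = 0
¬¬¬¬((x_3 ∧ x_2) → ((x_1 → x_1) ∨ x_3)) = ¬0 = 6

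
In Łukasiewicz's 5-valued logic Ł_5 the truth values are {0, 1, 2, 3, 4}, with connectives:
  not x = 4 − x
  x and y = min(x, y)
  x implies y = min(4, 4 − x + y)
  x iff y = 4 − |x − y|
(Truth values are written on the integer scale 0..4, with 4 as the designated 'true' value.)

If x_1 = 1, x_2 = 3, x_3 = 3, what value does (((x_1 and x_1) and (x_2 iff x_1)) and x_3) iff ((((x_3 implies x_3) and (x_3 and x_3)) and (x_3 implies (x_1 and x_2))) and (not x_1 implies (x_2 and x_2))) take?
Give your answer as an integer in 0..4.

3

x_1 and x_1 = 1 and 1 = 1
x_2 iff x_1 = 3 iff 1 = 2
(x_1 and x_1) and (x_2 iff x_1) = 1 and 2 = 1
((x_1 and x_1) and (x_2 iff x_1)) and x_3 = 1 and 3 = 1
x_3 implies x_3 = 3 implies 3 = 4
x_3 and x_3 = 3 and 3 = 3
(x_3 implies x_3) and (x_3 and x_3) = 4 and 3 = 3
x_1 and x_2 = 1 and 3 = 1
x_3 implies (x_1 and x_2) = 3 implies 1 = 2
((x_3 implies x_3) and (x_3 and x_3)) and (x_3 implies (x_1 and x_2)) = 3 and 2 = 2
not x_1 = not 1 = 3
x_2 and x_2 = 3 and 3 = 3
not x_1 implies (x_2 and x_2) = 3 implies 3 = 4
(((x_3 implies x_3) and (x_3 and x_3)) and (x_3 implies (x_1 and x_2))) and (not x_1 implies (x_2 and x_2)) = 2 and 4 = 2
(((x_1 and x_1) and (x_2 iff x_1)) and x_3) iff ((((x_3 implies x_3) and (x_3 and x_3)) and (x_3 implies (x_1 and x_2))) and (not x_1 implies (x_2 and x_2))) = 1 iff 2 = 3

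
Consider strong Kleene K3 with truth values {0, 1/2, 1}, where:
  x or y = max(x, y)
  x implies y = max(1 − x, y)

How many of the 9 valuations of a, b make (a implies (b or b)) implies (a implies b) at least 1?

a = 0, b = 0 ↦ 1  ≥
a = 0, b = 1/2 ↦ 1  ≥
a = 0, b = 1 ↦ 1  ≥
a = 1/2, b = 0 ↦ 1/2  <
a = 1/2, b = 1/2 ↦ 1/2  <
a = 1/2, b = 1 ↦ 1  ≥
a = 1, b = 0 ↦ 1  ≥
a = 1, b = 1/2 ↦ 1/2  <
a = 1, b = 1 ↦ 1  ≥
So 6 of the 9 assignments meet the threshold.

6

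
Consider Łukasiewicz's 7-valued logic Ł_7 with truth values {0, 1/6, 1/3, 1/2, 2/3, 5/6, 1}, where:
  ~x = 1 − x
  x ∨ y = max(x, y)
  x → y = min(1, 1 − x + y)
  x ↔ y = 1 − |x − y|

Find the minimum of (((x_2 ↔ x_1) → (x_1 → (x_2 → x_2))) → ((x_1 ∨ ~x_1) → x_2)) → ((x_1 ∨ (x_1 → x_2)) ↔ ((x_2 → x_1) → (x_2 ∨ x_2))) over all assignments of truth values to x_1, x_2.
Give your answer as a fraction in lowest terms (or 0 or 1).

Take x_1 = 1/2, x_2 = 1/2:
x_2 ↔ x_1 = 1/2 ↔ 1/2 = 1
x_2 → x_2 = 1/2 → 1/2 = 1
x_1 → (x_2 → x_2) = 1/2 → 1 = 1
(x_2 ↔ x_1) → (x_1 → (x_2 → x_2)) = 1 → 1 = 1
~x_1 = ~1/2 = 1/2
x_1 ∨ ~x_1 = 1/2 ∨ 1/2 = 1/2
(x_1 ∨ ~x_1) → x_2 = 1/2 → 1/2 = 1
((x_2 ↔ x_1) → (x_1 → (x_2 → x_2))) → ((x_1 ∨ ~x_1) → x_2) = 1 → 1 = 1
x_1 → x_2 = 1/2 → 1/2 = 1
x_1 ∨ (x_1 → x_2) = 1/2 ∨ 1 = 1
x_2 → x_1 = 1/2 → 1/2 = 1
x_2 ∨ x_2 = 1/2 ∨ 1/2 = 1/2
(x_2 → x_1) → (x_2 ∨ x_2) = 1 → 1/2 = 1/2
(x_1 ∨ (x_1 → x_2)) ↔ ((x_2 → x_1) → (x_2 ∨ x_2)) = 1 ↔ 1/2 = 1/2
(((x_2 ↔ x_1) → (x_1 → (x_2 → x_2))) → ((x_1 ∨ ~x_1) → x_2)) → ((x_1 ∨ (x_1 → x_2)) ↔ ((x_2 → x_1) → (x_2 ∨ x_2))) = 1 → 1/2 = 1/2
No assignment yields a value below 1/2, so this is the minimum.

1/2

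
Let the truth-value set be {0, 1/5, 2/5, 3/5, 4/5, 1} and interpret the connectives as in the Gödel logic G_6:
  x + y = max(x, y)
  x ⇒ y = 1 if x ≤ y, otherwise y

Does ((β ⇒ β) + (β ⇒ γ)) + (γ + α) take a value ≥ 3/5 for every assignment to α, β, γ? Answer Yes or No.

Yes

At α = 3/5, β = 2/5, γ = 3/5, for instance:
β ⇒ β = 2/5 ⇒ 2/5 = 1
β ⇒ γ = 2/5 ⇒ 3/5 = 1
(β ⇒ β) + (β ⇒ γ) = 1 + 1 = 1
γ + α = 3/5 + 3/5 = 3/5
((β ⇒ β) + (β ⇒ γ)) + (γ + α) = 1 + 3/5 = 1
and checking the remaining 215 assignments likewise gives ≥ 3/5 in every case.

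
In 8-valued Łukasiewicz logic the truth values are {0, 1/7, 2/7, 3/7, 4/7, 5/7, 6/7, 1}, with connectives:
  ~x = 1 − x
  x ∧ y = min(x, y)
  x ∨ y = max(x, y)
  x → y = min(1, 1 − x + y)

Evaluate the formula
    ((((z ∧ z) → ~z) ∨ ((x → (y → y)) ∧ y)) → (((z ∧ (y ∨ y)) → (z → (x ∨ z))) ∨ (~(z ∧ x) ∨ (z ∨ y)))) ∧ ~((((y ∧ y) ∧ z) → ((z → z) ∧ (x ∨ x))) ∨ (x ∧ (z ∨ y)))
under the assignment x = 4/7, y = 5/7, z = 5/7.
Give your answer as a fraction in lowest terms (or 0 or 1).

1/7

z ∧ z = 5/7 ∧ 5/7 = 5/7
~z = ~5/7 = 2/7
(z ∧ z) → ~z = 5/7 → 2/7 = 4/7
y → y = 5/7 → 5/7 = 1
x → (y → y) = 4/7 → 1 = 1
(x → (y → y)) ∧ y = 1 ∧ 5/7 = 5/7
((z ∧ z) → ~z) ∨ ((x → (y → y)) ∧ y) = 4/7 ∨ 5/7 = 5/7
y ∨ y = 5/7 ∨ 5/7 = 5/7
z ∧ (y ∨ y) = 5/7 ∧ 5/7 = 5/7
x ∨ z = 4/7 ∨ 5/7 = 5/7
z → (x ∨ z) = 5/7 → 5/7 = 1
(z ∧ (y ∨ y)) → (z → (x ∨ z)) = 5/7 → 1 = 1
z ∧ x = 5/7 ∧ 4/7 = 4/7
~(z ∧ x) = ~4/7 = 3/7
z ∨ y = 5/7 ∨ 5/7 = 5/7
~(z ∧ x) ∨ (z ∨ y) = 3/7 ∨ 5/7 = 5/7
((z ∧ (y ∨ y)) → (z → (x ∨ z))) ∨ (~(z ∧ x) ∨ (z ∨ y)) = 1 ∨ 5/7 = 1
(((z ∧ z) → ~z) ∨ ((x → (y → y)) ∧ y)) → (((z ∧ (y ∨ y)) → (z → (x ∨ z))) ∨ (~(z ∧ x) ∨ (z ∨ y))) = 5/7 → 1 = 1
y ∧ y = 5/7 ∧ 5/7 = 5/7
(y ∧ y) ∧ z = 5/7 ∧ 5/7 = 5/7
z → z = 5/7 → 5/7 = 1
x ∨ x = 4/7 ∨ 4/7 = 4/7
(z → z) ∧ (x ∨ x) = 1 ∧ 4/7 = 4/7
((y ∧ y) ∧ z) → ((z → z) ∧ (x ∨ x)) = 5/7 → 4/7 = 6/7
z ∨ y = 5/7 ∨ 5/7 = 5/7
x ∧ (z ∨ y) = 4/7 ∧ 5/7 = 4/7
(((y ∧ y) ∧ z) → ((z → z) ∧ (x ∨ x))) ∨ (x ∧ (z ∨ y)) = 6/7 ∨ 4/7 = 6/7
~((((y ∧ y) ∧ z) → ((z → z) ∧ (x ∨ x))) ∨ (x ∧ (z ∨ y))) = ~6/7 = 1/7
((((z ∧ z) → ~z) ∨ ((x → (y → y)) ∧ y)) → (((z ∧ (y ∨ y)) → (z → (x ∨ z))) ∨ (~(z ∧ x) ∨ (z ∨ y)))) ∧ ~((((y ∧ y) ∧ z) → ((z → z) ∧ (x ∨ x))) ∨ (x ∧ (z ∨ y))) = 1 ∧ 1/7 = 1/7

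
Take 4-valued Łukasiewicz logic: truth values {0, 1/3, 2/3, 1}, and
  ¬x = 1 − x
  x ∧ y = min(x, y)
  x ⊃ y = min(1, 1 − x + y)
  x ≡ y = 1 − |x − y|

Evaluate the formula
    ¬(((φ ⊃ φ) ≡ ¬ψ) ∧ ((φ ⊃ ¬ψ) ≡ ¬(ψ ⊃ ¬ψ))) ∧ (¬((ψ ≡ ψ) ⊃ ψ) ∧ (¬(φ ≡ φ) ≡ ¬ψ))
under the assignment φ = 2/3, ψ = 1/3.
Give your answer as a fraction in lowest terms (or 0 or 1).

1/3

φ ⊃ φ = 2/3 ⊃ 2/3 = 1
¬ψ = ¬1/3 = 2/3
(φ ⊃ φ) ≡ ¬ψ = 1 ≡ 2/3 = 2/3
¬ψ = ¬1/3 = 2/3
φ ⊃ ¬ψ = 2/3 ⊃ 2/3 = 1
¬ψ = ¬1/3 = 2/3
ψ ⊃ ¬ψ = 1/3 ⊃ 2/3 = 1
¬(ψ ⊃ ¬ψ) = ¬1 = 0
(φ ⊃ ¬ψ) ≡ ¬(ψ ⊃ ¬ψ) = 1 ≡ 0 = 0
((φ ⊃ φ) ≡ ¬ψ) ∧ ((φ ⊃ ¬ψ) ≡ ¬(ψ ⊃ ¬ψ)) = 2/3 ∧ 0 = 0
¬(((φ ⊃ φ) ≡ ¬ψ) ∧ ((φ ⊃ ¬ψ) ≡ ¬(ψ ⊃ ¬ψ))) = ¬0 = 1
ψ ≡ ψ = 1/3 ≡ 1/3 = 1
(ψ ≡ ψ) ⊃ ψ = 1 ⊃ 1/3 = 1/3
¬((ψ ≡ ψ) ⊃ ψ) = ¬1/3 = 2/3
φ ≡ φ = 2/3 ≡ 2/3 = 1
¬(φ ≡ φ) = ¬1 = 0
¬ψ = ¬1/3 = 2/3
¬(φ ≡ φ) ≡ ¬ψ = 0 ≡ 2/3 = 1/3
¬((ψ ≡ ψ) ⊃ ψ) ∧ (¬(φ ≡ φ) ≡ ¬ψ) = 2/3 ∧ 1/3 = 1/3
¬(((φ ⊃ φ) ≡ ¬ψ) ∧ ((φ ⊃ ¬ψ) ≡ ¬(ψ ⊃ ¬ψ))) ∧ (¬((ψ ≡ ψ) ⊃ ψ) ∧ (¬(φ ≡ φ) ≡ ¬ψ)) = 1 ∧ 1/3 = 1/3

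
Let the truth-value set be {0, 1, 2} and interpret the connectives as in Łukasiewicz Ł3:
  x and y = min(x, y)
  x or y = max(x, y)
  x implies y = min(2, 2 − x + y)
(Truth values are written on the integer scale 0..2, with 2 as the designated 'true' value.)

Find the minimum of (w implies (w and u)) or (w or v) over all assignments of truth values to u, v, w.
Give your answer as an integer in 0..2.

Take u = 0, v = 0, w = 1:
w and u = 1 and 0 = 0
w implies (w and u) = 1 implies 0 = 1
w or v = 1 or 0 = 1
(w implies (w and u)) or (w or v) = 1 or 1 = 1
No assignment yields a value below 1, so this is the minimum.

1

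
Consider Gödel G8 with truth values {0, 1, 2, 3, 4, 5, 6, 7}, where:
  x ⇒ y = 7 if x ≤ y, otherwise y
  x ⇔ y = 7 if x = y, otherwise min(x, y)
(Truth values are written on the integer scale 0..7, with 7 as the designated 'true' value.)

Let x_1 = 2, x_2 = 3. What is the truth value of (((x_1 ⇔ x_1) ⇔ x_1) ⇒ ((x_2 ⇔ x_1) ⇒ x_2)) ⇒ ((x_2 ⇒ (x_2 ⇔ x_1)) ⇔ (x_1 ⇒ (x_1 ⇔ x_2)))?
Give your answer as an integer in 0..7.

x_1 ⇔ x_1 = 2 ⇔ 2 = 7
(x_1 ⇔ x_1) ⇔ x_1 = 7 ⇔ 2 = 2
x_2 ⇔ x_1 = 3 ⇔ 2 = 2
(x_2 ⇔ x_1) ⇒ x_2 = 2 ⇒ 3 = 7
((x_1 ⇔ x_1) ⇔ x_1) ⇒ ((x_2 ⇔ x_1) ⇒ x_2) = 2 ⇒ 7 = 7
x_2 ⇔ x_1 = 3 ⇔ 2 = 2
x_2 ⇒ (x_2 ⇔ x_1) = 3 ⇒ 2 = 2
x_1 ⇔ x_2 = 2 ⇔ 3 = 2
x_1 ⇒ (x_1 ⇔ x_2) = 2 ⇒ 2 = 7
(x_2 ⇒ (x_2 ⇔ x_1)) ⇔ (x_1 ⇒ (x_1 ⇔ x_2)) = 2 ⇔ 7 = 2
(((x_1 ⇔ x_1) ⇔ x_1) ⇒ ((x_2 ⇔ x_1) ⇒ x_2)) ⇒ ((x_2 ⇒ (x_2 ⇔ x_1)) ⇔ (x_1 ⇒ (x_1 ⇔ x_2))) = 7 ⇒ 2 = 2

2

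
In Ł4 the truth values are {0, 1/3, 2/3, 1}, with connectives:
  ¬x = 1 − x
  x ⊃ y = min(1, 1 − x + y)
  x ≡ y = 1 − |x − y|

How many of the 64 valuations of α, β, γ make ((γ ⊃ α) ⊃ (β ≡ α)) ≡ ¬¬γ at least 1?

23

value 1: 23 assignments (counts)
value 2/3: 23 assignments
value 1/3: 13 assignments
value 0: 5 assignments
So 23 of the 64 assignments meet the threshold.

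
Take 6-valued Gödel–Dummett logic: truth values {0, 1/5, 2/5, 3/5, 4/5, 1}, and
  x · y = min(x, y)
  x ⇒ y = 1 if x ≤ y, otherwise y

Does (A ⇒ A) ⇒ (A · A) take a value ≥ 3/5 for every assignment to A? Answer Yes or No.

No

Counterexample: take A = 0.
A ⇒ A = 0 ⇒ 0 = 1
A · A = 0 · 0 = 0
(A ⇒ A) ⇒ (A · A) = 1 ⇒ 0 = 0
This gives 0, which is below 3/5.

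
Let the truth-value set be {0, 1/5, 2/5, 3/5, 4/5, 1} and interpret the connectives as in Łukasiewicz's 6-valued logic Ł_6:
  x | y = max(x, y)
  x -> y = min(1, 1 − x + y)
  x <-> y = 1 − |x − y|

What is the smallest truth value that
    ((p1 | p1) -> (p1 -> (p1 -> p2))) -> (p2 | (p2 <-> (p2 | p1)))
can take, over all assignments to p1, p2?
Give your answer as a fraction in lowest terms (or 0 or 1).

2/5

Take p1 = 3/5, p2 = 0:
p1 | p1 = 3/5 | 3/5 = 3/5
p1 -> p2 = 3/5 -> 0 = 2/5
p1 -> (p1 -> p2) = 3/5 -> 2/5 = 4/5
(p1 | p1) -> (p1 -> (p1 -> p2)) = 3/5 -> 4/5 = 1
p2 | p1 = 0 | 3/5 = 3/5
p2 <-> (p2 | p1) = 0 <-> 3/5 = 2/5
p2 | (p2 <-> (p2 | p1)) = 0 | 2/5 = 2/5
((p1 | p1) -> (p1 -> (p1 -> p2))) -> (p2 | (p2 <-> (p2 | p1))) = 1 -> 2/5 = 2/5
No assignment yields a value below 2/5, so this is the minimum.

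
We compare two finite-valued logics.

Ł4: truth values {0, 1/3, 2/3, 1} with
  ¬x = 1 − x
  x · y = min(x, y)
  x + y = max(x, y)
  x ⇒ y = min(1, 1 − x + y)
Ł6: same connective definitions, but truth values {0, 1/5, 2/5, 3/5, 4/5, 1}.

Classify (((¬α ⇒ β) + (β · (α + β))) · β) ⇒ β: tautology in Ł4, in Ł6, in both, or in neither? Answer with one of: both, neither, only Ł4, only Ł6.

both

In Ł4: every assignment gives 1 — tautology.
In Ł6: every assignment gives 1 — tautology.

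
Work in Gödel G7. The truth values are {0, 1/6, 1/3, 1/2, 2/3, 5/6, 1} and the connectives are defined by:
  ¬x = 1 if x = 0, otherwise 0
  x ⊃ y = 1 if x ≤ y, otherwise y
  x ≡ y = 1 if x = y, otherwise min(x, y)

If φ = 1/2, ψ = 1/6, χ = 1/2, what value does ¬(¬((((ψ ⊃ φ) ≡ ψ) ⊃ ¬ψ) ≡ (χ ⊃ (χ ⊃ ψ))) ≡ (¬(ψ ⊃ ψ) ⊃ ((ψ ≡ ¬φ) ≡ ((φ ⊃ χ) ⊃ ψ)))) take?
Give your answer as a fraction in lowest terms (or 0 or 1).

ψ ⊃ φ = 1/6 ⊃ 1/2 = 1
(ψ ⊃ φ) ≡ ψ = 1 ≡ 1/6 = 1/6
¬ψ = ¬1/6 = 0
((ψ ⊃ φ) ≡ ψ) ⊃ ¬ψ = 1/6 ⊃ 0 = 0
χ ⊃ ψ = 1/2 ⊃ 1/6 = 1/6
χ ⊃ (χ ⊃ ψ) = 1/2 ⊃ 1/6 = 1/6
(((ψ ⊃ φ) ≡ ψ) ⊃ ¬ψ) ≡ (χ ⊃ (χ ⊃ ψ)) = 0 ≡ 1/6 = 0
¬((((ψ ⊃ φ) ≡ ψ) ⊃ ¬ψ) ≡ (χ ⊃ (χ ⊃ ψ))) = ¬0 = 1
ψ ⊃ ψ = 1/6 ⊃ 1/6 = 1
¬(ψ ⊃ ψ) = ¬1 = 0
¬φ = ¬1/2 = 0
ψ ≡ ¬φ = 1/6 ≡ 0 = 0
φ ⊃ χ = 1/2 ⊃ 1/2 = 1
(φ ⊃ χ) ⊃ ψ = 1 ⊃ 1/6 = 1/6
(ψ ≡ ¬φ) ≡ ((φ ⊃ χ) ⊃ ψ) = 0 ≡ 1/6 = 0
¬(ψ ⊃ ψ) ⊃ ((ψ ≡ ¬φ) ≡ ((φ ⊃ χ) ⊃ ψ)) = 0 ⊃ 0 = 1
¬((((ψ ⊃ φ) ≡ ψ) ⊃ ¬ψ) ≡ (χ ⊃ (χ ⊃ ψ))) ≡ (¬(ψ ⊃ ψ) ⊃ ((ψ ≡ ¬φ) ≡ ((φ ⊃ χ) ⊃ ψ))) = 1 ≡ 1 = 1
¬(¬((((ψ ⊃ φ) ≡ ψ) ⊃ ¬ψ) ≡ (χ ⊃ (χ ⊃ ψ))) ≡ (¬(ψ ⊃ ψ) ⊃ ((ψ ≡ ¬φ) ≡ ((φ ⊃ χ) ⊃ ψ)))) = ¬1 = 0

0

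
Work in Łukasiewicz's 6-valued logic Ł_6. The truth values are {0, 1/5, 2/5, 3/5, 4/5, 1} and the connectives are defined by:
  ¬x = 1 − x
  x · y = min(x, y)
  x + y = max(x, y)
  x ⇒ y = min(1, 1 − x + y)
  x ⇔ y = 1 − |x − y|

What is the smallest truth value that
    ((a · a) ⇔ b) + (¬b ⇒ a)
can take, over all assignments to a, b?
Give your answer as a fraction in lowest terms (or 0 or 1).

3/5

Take a = 0, b = 2/5:
a · a = 0 · 0 = 0
(a · a) ⇔ b = 0 ⇔ 2/5 = 3/5
¬b = ¬2/5 = 3/5
¬b ⇒ a = 3/5 ⇒ 0 = 2/5
((a · a) ⇔ b) + (¬b ⇒ a) = 3/5 + 2/5 = 3/5
No assignment yields a value below 3/5, so this is the minimum.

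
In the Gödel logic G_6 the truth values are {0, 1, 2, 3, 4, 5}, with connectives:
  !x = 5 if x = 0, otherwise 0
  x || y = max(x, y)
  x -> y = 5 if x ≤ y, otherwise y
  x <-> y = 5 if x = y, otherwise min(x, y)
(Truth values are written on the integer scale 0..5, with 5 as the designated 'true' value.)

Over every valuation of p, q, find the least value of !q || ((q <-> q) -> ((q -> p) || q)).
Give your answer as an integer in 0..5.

Take p = 0, q = 1:
!q = !1 = 0
q <-> q = 1 <-> 1 = 5
q -> p = 1 -> 0 = 0
(q -> p) || q = 0 || 1 = 1
(q <-> q) -> ((q -> p) || q) = 5 -> 1 = 1
!q || ((q <-> q) -> ((q -> p) || q)) = 0 || 1 = 1
No assignment yields a value below 1, so this is the minimum.

1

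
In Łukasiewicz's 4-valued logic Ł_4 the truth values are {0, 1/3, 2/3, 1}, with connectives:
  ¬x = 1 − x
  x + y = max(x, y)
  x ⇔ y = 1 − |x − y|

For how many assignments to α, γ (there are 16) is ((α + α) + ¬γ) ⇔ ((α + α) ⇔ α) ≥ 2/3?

α = 0, γ = 0 ↦ 1  ≥
α = 0, γ = 1/3 ↦ 2/3  ≥
α = 0, γ = 2/3 ↦ 1/3  <
α = 0, γ = 1 ↦ 0  <
α = 1/3, γ = 0 ↦ 1  ≥
α = 1/3, γ = 1/3 ↦ 2/3  ≥
α = 1/3, γ = 2/3 ↦ 1/3  <
α = 1/3, γ = 1 ↦ 1/3  <
α = 2/3, γ = 0 ↦ 1  ≥
α = 2/3, γ = 1/3 ↦ 2/3  ≥
α = 2/3, γ = 2/3 ↦ 2/3  ≥
α = 2/3, γ = 1 ↦ 2/3  ≥
α = 1, γ = 0 ↦ 1  ≥
α = 1, γ = 1/3 ↦ 1  ≥
α = 1, γ = 2/3 ↦ 1  ≥
α = 1, γ = 1 ↦ 1  ≥
So 12 of the 16 assignments meet the threshold.

12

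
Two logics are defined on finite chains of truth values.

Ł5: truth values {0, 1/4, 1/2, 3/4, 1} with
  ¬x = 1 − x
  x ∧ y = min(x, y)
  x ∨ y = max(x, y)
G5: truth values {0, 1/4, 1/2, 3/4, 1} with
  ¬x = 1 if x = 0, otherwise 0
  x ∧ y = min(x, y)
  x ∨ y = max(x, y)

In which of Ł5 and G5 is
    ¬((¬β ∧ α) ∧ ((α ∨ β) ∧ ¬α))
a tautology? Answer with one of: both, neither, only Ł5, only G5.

only G5

In Ł5: at α = 1/4, β = 0 the value is 3/4 — not a tautology.
In G5: every assignment gives 1 — tautology.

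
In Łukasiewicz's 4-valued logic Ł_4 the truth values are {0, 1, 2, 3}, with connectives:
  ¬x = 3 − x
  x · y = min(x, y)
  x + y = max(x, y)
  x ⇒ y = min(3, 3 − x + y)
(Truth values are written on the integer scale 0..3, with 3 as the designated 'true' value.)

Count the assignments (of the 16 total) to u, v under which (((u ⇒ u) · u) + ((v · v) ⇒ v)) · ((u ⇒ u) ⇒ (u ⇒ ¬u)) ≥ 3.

u = 0, v = 0 ↦ 3  ≥
u = 0, v = 1 ↦ 3  ≥
u = 0, v = 2 ↦ 3  ≥
u = 0, v = 3 ↦ 3  ≥
u = 1, v = 0 ↦ 3  ≥
u = 1, v = 1 ↦ 3  ≥
u = 1, v = 2 ↦ 3  ≥
u = 1, v = 3 ↦ 3  ≥
u = 2, v = 0 ↦ 2  <
u = 2, v = 1 ↦ 2  <
u = 2, v = 2 ↦ 2  <
u = 2, v = 3 ↦ 2  <
u = 3, v = 0 ↦ 0  <
u = 3, v = 1 ↦ 0  <
u = 3, v = 2 ↦ 0  <
u = 3, v = 3 ↦ 0  <
So 8 of the 16 assignments meet the threshold.

8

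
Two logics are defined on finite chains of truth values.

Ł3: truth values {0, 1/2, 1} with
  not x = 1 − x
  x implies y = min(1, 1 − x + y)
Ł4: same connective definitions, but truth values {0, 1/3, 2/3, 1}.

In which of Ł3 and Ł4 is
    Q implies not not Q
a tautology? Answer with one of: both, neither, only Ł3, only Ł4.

both

In Ł3: every assignment gives 1 — tautology.
In Ł4: every assignment gives 1 — tautology.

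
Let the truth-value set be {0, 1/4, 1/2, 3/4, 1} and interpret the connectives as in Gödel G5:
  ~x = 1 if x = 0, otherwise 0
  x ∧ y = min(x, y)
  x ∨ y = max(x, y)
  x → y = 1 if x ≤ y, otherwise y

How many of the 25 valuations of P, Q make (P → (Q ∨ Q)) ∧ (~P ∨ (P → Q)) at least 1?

15

value 1: 15 assignments (counts)
value 3/4: 1 assignment
value 1/2: 2 assignments
value 1/4: 3 assignments
value 0: 4 assignments
So 15 of the 25 assignments meet the threshold.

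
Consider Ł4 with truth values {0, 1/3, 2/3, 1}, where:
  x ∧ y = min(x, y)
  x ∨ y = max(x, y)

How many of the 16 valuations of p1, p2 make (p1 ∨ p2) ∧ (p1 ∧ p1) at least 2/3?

p1 = 0, p2 = 0 ↦ 0  <
p1 = 0, p2 = 1/3 ↦ 0  <
p1 = 0, p2 = 2/3 ↦ 0  <
p1 = 0, p2 = 1 ↦ 0  <
p1 = 1/3, p2 = 0 ↦ 1/3  <
p1 = 1/3, p2 = 1/3 ↦ 1/3  <
p1 = 1/3, p2 = 2/3 ↦ 1/3  <
p1 = 1/3, p2 = 1 ↦ 1/3  <
p1 = 2/3, p2 = 0 ↦ 2/3  ≥
p1 = 2/3, p2 = 1/3 ↦ 2/3  ≥
p1 = 2/3, p2 = 2/3 ↦ 2/3  ≥
p1 = 2/3, p2 = 1 ↦ 2/3  ≥
p1 = 1, p2 = 0 ↦ 1  ≥
p1 = 1, p2 = 1/3 ↦ 1  ≥
p1 = 1, p2 = 2/3 ↦ 1  ≥
p1 = 1, p2 = 1 ↦ 1  ≥
So 8 of the 16 assignments meet the threshold.

8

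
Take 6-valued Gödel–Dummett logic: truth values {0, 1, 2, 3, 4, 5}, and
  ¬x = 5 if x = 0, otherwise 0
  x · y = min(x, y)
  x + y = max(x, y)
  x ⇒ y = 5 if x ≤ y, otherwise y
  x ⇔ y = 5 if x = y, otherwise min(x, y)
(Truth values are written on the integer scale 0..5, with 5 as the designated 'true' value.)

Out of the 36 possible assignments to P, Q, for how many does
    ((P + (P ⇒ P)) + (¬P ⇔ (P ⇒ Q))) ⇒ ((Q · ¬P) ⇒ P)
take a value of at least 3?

31

value 5: 31 assignments (counts)
value 0: 5 assignments
So 31 of the 36 assignments meet the threshold.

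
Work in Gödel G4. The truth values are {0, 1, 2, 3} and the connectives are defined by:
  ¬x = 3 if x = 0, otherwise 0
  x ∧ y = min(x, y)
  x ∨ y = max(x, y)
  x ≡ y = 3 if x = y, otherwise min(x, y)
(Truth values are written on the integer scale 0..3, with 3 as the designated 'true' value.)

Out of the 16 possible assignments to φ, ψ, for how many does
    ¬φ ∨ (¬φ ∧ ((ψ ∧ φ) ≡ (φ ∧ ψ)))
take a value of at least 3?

φ = 0, ψ = 0 ↦ 3  ≥
φ = 0, ψ = 1 ↦ 3  ≥
φ = 0, ψ = 2 ↦ 3  ≥
φ = 0, ψ = 3 ↦ 3  ≥
φ = 1, ψ = 0 ↦ 0  <
φ = 1, ψ = 1 ↦ 0  <
φ = 1, ψ = 2 ↦ 0  <
φ = 1, ψ = 3 ↦ 0  <
φ = 2, ψ = 0 ↦ 0  <
φ = 2, ψ = 1 ↦ 0  <
φ = 2, ψ = 2 ↦ 0  <
φ = 2, ψ = 3 ↦ 0  <
φ = 3, ψ = 0 ↦ 0  <
φ = 3, ψ = 1 ↦ 0  <
φ = 3, ψ = 2 ↦ 0  <
φ = 3, ψ = 3 ↦ 0  <
So 4 of the 16 assignments meet the threshold.

4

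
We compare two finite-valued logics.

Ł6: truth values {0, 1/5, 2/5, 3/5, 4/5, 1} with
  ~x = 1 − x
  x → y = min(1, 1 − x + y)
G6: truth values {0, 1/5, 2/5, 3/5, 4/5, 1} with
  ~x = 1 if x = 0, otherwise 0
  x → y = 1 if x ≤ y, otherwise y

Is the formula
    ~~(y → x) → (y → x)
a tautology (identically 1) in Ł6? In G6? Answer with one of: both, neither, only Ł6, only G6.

In Ł6: every assignment gives 1 — tautology.
In G6: at x = 1/5, y = 2/5 the value is 1/5 — not a tautology.

only Ł6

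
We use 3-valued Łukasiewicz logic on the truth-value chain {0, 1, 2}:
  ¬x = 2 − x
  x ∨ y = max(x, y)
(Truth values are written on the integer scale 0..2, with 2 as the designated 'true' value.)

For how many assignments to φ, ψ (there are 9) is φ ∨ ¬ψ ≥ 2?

5

φ = 0, ψ = 0 ↦ 2  ≥
φ = 0, ψ = 1 ↦ 1  <
φ = 0, ψ = 2 ↦ 0  <
φ = 1, ψ = 0 ↦ 2  ≥
φ = 1, ψ = 1 ↦ 1  <
φ = 1, ψ = 2 ↦ 1  <
φ = 2, ψ = 0 ↦ 2  ≥
φ = 2, ψ = 1 ↦ 2  ≥
φ = 2, ψ = 2 ↦ 2  ≥
So 5 of the 9 assignments meet the threshold.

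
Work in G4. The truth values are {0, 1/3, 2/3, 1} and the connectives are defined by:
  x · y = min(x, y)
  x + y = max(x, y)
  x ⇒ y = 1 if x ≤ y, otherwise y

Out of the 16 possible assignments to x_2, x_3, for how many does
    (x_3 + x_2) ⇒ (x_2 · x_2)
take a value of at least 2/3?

x_2 = 0, x_3 = 0 ↦ 1  ≥
x_2 = 0, x_3 = 1/3 ↦ 0  <
x_2 = 0, x_3 = 2/3 ↦ 0  <
x_2 = 0, x_3 = 1 ↦ 0  <
x_2 = 1/3, x_3 = 0 ↦ 1  ≥
x_2 = 1/3, x_3 = 1/3 ↦ 1  ≥
x_2 = 1/3, x_3 = 2/3 ↦ 1/3  <
x_2 = 1/3, x_3 = 1 ↦ 1/3  <
x_2 = 2/3, x_3 = 0 ↦ 1  ≥
x_2 = 2/3, x_3 = 1/3 ↦ 1  ≥
x_2 = 2/3, x_3 = 2/3 ↦ 1  ≥
x_2 = 2/3, x_3 = 1 ↦ 2/3  ≥
x_2 = 1, x_3 = 0 ↦ 1  ≥
x_2 = 1, x_3 = 1/3 ↦ 1  ≥
x_2 = 1, x_3 = 2/3 ↦ 1  ≥
x_2 = 1, x_3 = 1 ↦ 1  ≥
So 11 of the 16 assignments meet the threshold.

11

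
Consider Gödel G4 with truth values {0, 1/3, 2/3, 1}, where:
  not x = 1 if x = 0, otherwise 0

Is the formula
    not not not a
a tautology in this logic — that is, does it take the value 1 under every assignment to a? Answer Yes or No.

No

Counterexample: take a = 1/3.
not a = not 1/3 = 0
not not a = not 0 = 1
not not not a = not 1 = 0
This gives 0 ≠ 1.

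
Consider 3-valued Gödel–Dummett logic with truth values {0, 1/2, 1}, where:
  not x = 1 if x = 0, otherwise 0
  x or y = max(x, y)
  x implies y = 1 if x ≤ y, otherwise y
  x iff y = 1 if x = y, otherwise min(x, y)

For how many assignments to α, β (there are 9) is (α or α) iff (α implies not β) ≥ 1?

1

α = 0, β = 0 ↦ 0  <
α = 0, β = 1/2 ↦ 0  <
α = 0, β = 1 ↦ 0  <
α = 1/2, β = 0 ↦ 1/2  <
α = 1/2, β = 1/2 ↦ 0  <
α = 1/2, β = 1 ↦ 0  <
α = 1, β = 0 ↦ 1  ≥
α = 1, β = 1/2 ↦ 0  <
α = 1, β = 1 ↦ 0  <
So 1 of the 9 assignments meets the threshold.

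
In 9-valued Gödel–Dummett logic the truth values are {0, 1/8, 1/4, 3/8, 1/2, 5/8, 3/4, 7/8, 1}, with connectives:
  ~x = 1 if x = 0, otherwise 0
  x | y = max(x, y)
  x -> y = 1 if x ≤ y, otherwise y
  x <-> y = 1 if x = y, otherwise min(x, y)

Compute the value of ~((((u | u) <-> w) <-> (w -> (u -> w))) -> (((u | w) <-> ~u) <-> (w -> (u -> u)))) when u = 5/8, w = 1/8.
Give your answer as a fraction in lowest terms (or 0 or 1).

u | u = 5/8 | 5/8 = 5/8
(u | u) <-> w = 5/8 <-> 1/8 = 1/8
u -> w = 5/8 -> 1/8 = 1/8
w -> (u -> w) = 1/8 -> 1/8 = 1
((u | u) <-> w) <-> (w -> (u -> w)) = 1/8 <-> 1 = 1/8
u | w = 5/8 | 1/8 = 5/8
~u = ~5/8 = 0
(u | w) <-> ~u = 5/8 <-> 0 = 0
u -> u = 5/8 -> 5/8 = 1
w -> (u -> u) = 1/8 -> 1 = 1
((u | w) <-> ~u) <-> (w -> (u -> u)) = 0 <-> 1 = 0
(((u | u) <-> w) <-> (w -> (u -> w))) -> (((u | w) <-> ~u) <-> (w -> (u -> u))) = 1/8 -> 0 = 0
~((((u | u) <-> w) <-> (w -> (u -> w))) -> (((u | w) <-> ~u) <-> (w -> (u -> u)))) = ~0 = 1

1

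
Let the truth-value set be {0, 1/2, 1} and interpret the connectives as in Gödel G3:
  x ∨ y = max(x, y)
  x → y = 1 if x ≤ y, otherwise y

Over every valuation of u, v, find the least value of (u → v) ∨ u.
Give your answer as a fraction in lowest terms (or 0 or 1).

Take u = 1/2, v = 0:
u → v = 1/2 → 0 = 0
(u → v) ∨ u = 0 ∨ 1/2 = 1/2
No assignment yields a value below 1/2, so this is the minimum.

1/2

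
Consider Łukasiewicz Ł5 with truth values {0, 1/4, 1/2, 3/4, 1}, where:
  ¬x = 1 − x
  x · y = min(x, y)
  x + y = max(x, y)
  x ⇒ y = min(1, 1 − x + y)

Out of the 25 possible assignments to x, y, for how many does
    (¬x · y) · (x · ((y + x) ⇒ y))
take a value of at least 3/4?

0

value 1/2: 3 assignments
value 1/4: 9 assignments
value 0: 13 assignments
So 0 of the 25 assignments meet the threshold.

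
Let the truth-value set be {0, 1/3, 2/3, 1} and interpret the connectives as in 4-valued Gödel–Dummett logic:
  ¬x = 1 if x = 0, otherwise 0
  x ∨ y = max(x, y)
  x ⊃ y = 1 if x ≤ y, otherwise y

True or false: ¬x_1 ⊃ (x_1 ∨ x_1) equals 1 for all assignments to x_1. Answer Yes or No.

Counterexample: take x_1 = 0.
¬x_1 = ¬0 = 1
x_1 ∨ x_1 = 0 ∨ 0 = 0
¬x_1 ⊃ (x_1 ∨ x_1) = 1 ⊃ 0 = 0
This gives 0 ≠ 1.

No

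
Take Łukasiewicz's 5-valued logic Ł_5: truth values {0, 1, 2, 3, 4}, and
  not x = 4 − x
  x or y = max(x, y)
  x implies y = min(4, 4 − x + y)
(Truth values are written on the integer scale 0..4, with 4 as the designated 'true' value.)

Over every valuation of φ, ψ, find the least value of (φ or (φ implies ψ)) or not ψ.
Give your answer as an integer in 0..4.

Take φ = 2, ψ = 1:
φ implies ψ = 2 implies 1 = 3
φ or (φ implies ψ) = 2 or 3 = 3
not ψ = not 1 = 3
(φ or (φ implies ψ)) or not ψ = 3 or 3 = 3
No assignment yields a value below 3, so this is the minimum.

3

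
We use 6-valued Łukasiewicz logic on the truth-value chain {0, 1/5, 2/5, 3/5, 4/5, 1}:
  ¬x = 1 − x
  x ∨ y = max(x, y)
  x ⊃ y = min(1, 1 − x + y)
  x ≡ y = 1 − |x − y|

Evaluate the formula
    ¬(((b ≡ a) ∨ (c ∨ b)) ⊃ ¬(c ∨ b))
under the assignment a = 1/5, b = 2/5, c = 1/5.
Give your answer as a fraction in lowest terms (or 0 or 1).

b ≡ a = 2/5 ≡ 1/5 = 4/5
c ∨ b = 1/5 ∨ 2/5 = 2/5
(b ≡ a) ∨ (c ∨ b) = 4/5 ∨ 2/5 = 4/5
c ∨ b = 1/5 ∨ 2/5 = 2/5
¬(c ∨ b) = ¬2/5 = 3/5
((b ≡ a) ∨ (c ∨ b)) ⊃ ¬(c ∨ b) = 4/5 ⊃ 3/5 = 4/5
¬(((b ≡ a) ∨ (c ∨ b)) ⊃ ¬(c ∨ b)) = ¬4/5 = 1/5

1/5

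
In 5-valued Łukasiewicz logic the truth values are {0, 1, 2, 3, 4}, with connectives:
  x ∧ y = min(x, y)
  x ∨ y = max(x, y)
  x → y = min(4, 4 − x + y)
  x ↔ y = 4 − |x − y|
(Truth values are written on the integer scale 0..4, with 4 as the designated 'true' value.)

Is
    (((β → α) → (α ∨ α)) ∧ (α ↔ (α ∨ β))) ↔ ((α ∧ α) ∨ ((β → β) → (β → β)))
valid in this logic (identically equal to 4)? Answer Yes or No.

Counterexample: take α = 0, β = 0.
β → α = 0 → 0 = 4
α ∨ α = 0 ∨ 0 = 0
(β → α) → (α ∨ α) = 4 → 0 = 0
α ∨ β = 0 ∨ 0 = 0
α ↔ (α ∨ β) = 0 ↔ 0 = 4
((β → α) → (α ∨ α)) ∧ (α ↔ (α ∨ β)) = 0 ∧ 4 = 0
α ∧ α = 0 ∧ 0 = 0
β → β = 0 → 0 = 4
β → β = 0 → 0 = 4
(β → β) → (β → β) = 4 → 4 = 4
(α ∧ α) ∨ ((β → β) → (β → β)) = 0 ∨ 4 = 4
(((β → α) → (α ∨ α)) ∧ (α ↔ (α ∨ β))) ↔ ((α ∧ α) ∨ ((β → β) → (β → β))) = 0 ↔ 4 = 0
This gives 0 ≠ 4.

No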